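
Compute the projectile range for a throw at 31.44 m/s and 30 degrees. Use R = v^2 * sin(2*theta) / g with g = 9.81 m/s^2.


Two times the angle = 60 degrees
sin(60) = 0.866025
R = 988.4736 * 0.866025 / 9.81 = 87.262 m

87.262 m


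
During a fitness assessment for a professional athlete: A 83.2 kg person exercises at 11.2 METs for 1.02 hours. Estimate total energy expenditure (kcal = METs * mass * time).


Energy = METs * mass(kg) * time(h)
= 11.2 * 83.2 * 1.02
= 950.48 kcal

950.48 kcal


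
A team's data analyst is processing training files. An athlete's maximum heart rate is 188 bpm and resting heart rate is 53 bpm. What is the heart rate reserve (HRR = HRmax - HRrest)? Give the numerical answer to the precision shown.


HRR = HRmax - HRrest
= 188 - 53
= 135 bpm

135 bpm


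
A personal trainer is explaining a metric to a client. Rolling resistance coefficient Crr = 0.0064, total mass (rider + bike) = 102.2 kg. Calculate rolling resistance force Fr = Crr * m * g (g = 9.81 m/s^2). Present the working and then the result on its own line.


Fr = Crr * m * g
= 0.0064 * 102.2 * 9.81
= 6.417 N

6.417 N


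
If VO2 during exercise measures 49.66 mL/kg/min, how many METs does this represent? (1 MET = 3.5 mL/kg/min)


METs = VO2 / 3.5 = 49.66 / 3.5 = 14.19

14.19 METs


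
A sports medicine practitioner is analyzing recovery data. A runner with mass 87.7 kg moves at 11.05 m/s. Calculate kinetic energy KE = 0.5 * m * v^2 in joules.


v^2 = 11.05^2 = 122.1025
KE = 0.5 * 87.7 * 122.1025
= 5354.19 J

5354.19 J


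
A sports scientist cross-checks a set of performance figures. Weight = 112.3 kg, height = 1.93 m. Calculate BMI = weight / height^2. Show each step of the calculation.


height^2 = 1.93^2 = 3.7249
BMI = 112.3 / 3.7249 = 30.15 kg/m^2

30.15 kg/m^2


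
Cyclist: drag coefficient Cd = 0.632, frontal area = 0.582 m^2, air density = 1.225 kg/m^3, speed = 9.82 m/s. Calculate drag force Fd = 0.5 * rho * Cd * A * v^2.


v^2 = 9.82^2 = 96.4324
Fd = 0.5 * 1.225 * 0.632 * 0.582 * 96.4324
= 21.725 N

21.725 N


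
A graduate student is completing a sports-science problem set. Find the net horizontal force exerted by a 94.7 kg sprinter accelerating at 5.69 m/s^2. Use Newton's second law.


Newton's second law: F = m * a
F = 94.7 * 5.69 = 538.84 N

538.84 N


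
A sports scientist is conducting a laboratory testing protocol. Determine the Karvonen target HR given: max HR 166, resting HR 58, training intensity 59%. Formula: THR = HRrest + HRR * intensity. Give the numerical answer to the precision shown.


HRR = HRmax - HRrest = 166 - 58 = 108
THR = 58 + 108 * 0.59
= 121.72 bpm

121.72 bpm


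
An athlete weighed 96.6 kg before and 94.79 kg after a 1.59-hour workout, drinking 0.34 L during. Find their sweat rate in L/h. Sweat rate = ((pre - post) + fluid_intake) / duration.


Body mass change = 1.81 kg
Total sweat loss = 1.81 + 0.34 = 2.15 L
Rate = 2.15 / 1.59 = 1.352 L/h

1.352 L/h


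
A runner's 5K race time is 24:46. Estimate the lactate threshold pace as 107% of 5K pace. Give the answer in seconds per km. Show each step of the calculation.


Total race time = 24*60 + 46 = 1486 seconds
5K pace = 1486 / 5 = 297.2 sec/km
LT pace = 297.2 * 1.07 = 318.0 sec/km

318.0 s/km


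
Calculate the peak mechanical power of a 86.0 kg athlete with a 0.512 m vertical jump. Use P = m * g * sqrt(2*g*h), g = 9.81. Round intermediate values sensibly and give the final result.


First, sqrt(2gh) = sqrt(2 * 9.81 * 0.512)
= sqrt(10.04544) = 3.169454 m/s
Power = 86.0 * 9.81 * 3.169454 = 2673.94 W

2673.94 W


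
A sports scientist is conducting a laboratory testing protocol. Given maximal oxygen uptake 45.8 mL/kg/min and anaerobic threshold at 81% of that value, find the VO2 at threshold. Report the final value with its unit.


Percentage as decimal = 0.81
VO2 at AT = 45.8 * 0.81 = 37.1 mL/kg/min

37.1 mL/kg/min


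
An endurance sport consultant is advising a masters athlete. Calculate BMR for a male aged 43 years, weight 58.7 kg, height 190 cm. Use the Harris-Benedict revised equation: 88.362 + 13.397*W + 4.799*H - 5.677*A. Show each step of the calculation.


Substituting values:
W term = 13.397 * 58.7 = 786.4039
H term = 4.799 * 190 = 911.81
A term = 5.677 * 43 = 244.111
BMR = 1542.46 kcal/day

1542.46 kcal/day


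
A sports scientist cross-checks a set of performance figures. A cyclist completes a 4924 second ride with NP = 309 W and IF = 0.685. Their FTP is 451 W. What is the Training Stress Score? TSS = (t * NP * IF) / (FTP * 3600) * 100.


t * NP * IF = 4924 * 309 * 0.685 = 1042238.46
FTP * 3600 = 1623600
TSS = (1042238.46 / 1623600) * 100 = 64.19

64.19 TSS


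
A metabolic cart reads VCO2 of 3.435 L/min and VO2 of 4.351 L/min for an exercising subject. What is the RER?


RER = VCO2 / VO2 = 3.435 / 4.351 = 0.7895

0.7895


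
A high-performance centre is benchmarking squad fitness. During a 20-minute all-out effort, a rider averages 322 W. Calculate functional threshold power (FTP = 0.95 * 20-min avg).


FTP = 0.95 * 322
= 305.9 W

305.9 W


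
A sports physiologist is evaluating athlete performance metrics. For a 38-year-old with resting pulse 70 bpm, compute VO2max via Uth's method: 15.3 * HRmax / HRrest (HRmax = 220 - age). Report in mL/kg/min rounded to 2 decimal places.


Step 1: HRmax = 220 - 38 = 182 bpm
Step 2: Ratio = 182 / 70 = 2.6
Step 3: VO2max = 15.3 * 2.6 = 39.78 mL/kg/min

39.78 mL/kg/min


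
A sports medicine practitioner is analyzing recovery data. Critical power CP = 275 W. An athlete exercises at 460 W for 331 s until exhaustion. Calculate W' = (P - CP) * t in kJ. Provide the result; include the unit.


P - CP = 460 - 275 = 185 W
W' = 185 * 331 = 61235 J
= 61235 / 1000 = 61.235 kJ

61.235 kJ


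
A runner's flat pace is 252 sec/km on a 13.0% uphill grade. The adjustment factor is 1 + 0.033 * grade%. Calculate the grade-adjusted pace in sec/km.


Factor = 1 + 0.033 * 13.0 = 1.429
Adjusted pace = 252 * 1.429
= 360.11 sec/km

360.11 s/km


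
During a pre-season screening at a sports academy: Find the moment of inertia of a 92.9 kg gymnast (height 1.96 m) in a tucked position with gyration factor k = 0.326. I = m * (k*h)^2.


Radius of gyration = 0.326 * 1.96 = 0.63896 m
I = 92.9 * 0.63896^2
= 92.9 * 0.40827
= 37.928 kg*m^2

37.928 kg*m^2


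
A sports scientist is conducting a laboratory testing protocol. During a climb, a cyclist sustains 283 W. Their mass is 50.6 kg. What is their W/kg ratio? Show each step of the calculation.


Power-to-weight = 283 W / 50.6 kg
= 5.593 W/kg

5.593 W/kg


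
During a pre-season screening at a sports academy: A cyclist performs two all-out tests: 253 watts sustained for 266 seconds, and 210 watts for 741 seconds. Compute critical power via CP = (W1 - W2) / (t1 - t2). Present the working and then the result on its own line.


W1 = P1 * t1 = 253 * 266 = 67298 J
W2 = P2 * t2 = 210 * 741 = 155610 J
CP = (67298 - 155610) / (266 - 741)
= 185.92 W

185.92 W


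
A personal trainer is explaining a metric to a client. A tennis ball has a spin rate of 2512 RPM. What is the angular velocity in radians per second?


Convert RPM to rad/s: multiply by 2*pi and divide by 60
omega = 2512 * 2 * pi / 60
= 263.056 rad/s

263.056 rad/s


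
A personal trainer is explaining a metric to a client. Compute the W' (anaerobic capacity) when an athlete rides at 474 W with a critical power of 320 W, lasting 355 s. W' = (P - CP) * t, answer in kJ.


Above-CP power = 154 W
Duration = 355 s
W' = 154 * 355 = 54670 J
Convert: 54670 / 1000 = 54.67 kJ

54.67 kJ


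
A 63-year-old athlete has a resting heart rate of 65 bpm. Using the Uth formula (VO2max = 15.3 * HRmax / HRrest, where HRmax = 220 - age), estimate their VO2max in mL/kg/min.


HRmax = 220 - 63 = 157 bpm
Ratio = HRmax / HRrest = 157 / 65 = 2.4154
VO2max = 15.3 * 2.4154 = 36.96 mL/kg/min

36.96 mL/kg/min


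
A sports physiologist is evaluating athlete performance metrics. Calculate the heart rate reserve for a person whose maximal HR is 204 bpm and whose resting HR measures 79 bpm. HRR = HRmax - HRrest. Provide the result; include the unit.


HRmax = 204 bpm
HRrest = 79 bpm
HRR = 204 - 79 = 125 bpm

125 bpm


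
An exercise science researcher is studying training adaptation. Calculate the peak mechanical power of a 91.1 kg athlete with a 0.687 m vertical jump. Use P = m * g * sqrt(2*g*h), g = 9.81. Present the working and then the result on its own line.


First, sqrt(2gh) = sqrt(2 * 9.81 * 0.687)
= sqrt(13.47894) = 3.671368 m/s
Power = 91.1 * 9.81 * 3.671368 = 3281.07 W

3281.07 W


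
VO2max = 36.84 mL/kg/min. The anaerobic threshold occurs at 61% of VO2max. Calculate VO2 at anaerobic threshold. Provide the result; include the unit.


AT fraction = 61 / 100 = 0.61
AT VO2 = 36.84 * 0.61
= 22.47 mL/kg/min

22.47 mL/kg/min


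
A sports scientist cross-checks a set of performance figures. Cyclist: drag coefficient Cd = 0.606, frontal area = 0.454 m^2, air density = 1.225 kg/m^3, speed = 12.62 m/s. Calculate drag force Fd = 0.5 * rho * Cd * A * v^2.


v^2 = 12.62^2 = 159.2644
Fd = 0.5 * 1.225 * 0.606 * 0.454 * 159.2644
= 26.838 N

26.838 N


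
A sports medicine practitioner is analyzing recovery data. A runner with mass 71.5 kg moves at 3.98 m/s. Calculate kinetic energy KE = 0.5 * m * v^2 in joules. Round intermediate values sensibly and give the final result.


v^2 = 3.98^2 = 15.8404
KE = 0.5 * 71.5 * 15.8404
= 566.29 J

566.29 J


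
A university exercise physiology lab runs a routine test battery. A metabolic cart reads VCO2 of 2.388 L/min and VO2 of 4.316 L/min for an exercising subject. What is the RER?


RER = VCO2 / VO2 = 2.388 / 4.316 = 0.5533

0.5533


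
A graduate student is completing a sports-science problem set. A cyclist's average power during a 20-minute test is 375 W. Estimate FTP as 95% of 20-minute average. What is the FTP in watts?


FTP = 20-min power * 0.95
= 375 * 0.95
= 356.25 W

356.25 W


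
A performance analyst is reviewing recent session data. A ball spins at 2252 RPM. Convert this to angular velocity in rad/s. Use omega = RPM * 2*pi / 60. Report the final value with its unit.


omega = 2252 * 2 * pi / 60
= 2252 * 6.28318531 / 60
= 14149.733 / 60
= 235.829 rad/s

235.829 rad/s


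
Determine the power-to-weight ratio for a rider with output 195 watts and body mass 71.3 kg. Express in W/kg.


P/W = 195 / 71.3 = 2.735 W/kg

2.735 W/kg


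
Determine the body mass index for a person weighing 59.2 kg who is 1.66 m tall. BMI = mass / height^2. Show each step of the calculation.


BMI = mass / height^2
= 59.2 / 1.66^2
= 59.2 / 2.7556
= 21.48 kg/m^2

21.48 kg/m^2


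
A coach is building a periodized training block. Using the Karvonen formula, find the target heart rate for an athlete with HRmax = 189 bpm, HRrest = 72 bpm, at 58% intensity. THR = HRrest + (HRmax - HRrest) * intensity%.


HRR = 189 - 72 = 117
THR = 72 + 117 * 0.58
= 72 + 67.86
= 139.86 bpm

139.86 bpm


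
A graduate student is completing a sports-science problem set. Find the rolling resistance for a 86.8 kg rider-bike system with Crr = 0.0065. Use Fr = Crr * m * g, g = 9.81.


m * g = 86.8 * 9.81 = 851.508 N
Fr = 0.0065 * 851.508 = 5.535 N

5.535 N


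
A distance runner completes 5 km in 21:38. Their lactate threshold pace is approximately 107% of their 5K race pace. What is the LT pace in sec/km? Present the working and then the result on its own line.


Convert to seconds: 21 min 38 s = 1298 s
Pace per km = 1298 / 5 = 259.6 s/km
LT pace = 259.6 * 1.07 = 277.77 s/km

277.77 s/km


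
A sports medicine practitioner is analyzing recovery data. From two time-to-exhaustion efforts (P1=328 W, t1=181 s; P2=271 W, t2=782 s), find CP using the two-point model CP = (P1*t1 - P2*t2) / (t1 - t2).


Work in trial 1 = 59368 J
Work in trial 2 = 211922 J
Delta work = -152554 J
Delta time = -601 s
CP = -152554 / -601 = 253.83 W

253.83 W


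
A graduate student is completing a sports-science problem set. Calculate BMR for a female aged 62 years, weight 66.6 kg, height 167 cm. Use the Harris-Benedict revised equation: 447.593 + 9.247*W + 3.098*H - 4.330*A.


Substituting values:
W term = 9.247 * 66.6 = 615.8502
H term = 3.098 * 167 = 517.366
A term = 4.330 * 62 = 268.46
BMR = 1312.35 kcal/day

1312.35 kcal/day


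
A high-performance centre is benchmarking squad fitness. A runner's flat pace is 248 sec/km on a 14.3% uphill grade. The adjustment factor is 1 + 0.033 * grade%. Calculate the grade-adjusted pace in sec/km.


Factor = 1 + 0.033 * 14.3 = 1.4719
Adjusted pace = 248 * 1.4719
= 365.03 sec/km

365.03 s/km


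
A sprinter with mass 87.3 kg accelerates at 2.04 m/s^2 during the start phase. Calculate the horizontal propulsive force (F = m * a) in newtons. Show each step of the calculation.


F = m * a
= 87.3 * 2.04
= 178.09 N

178.09 N


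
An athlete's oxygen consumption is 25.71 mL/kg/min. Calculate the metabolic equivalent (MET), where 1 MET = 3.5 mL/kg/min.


MET = VO2 / 3.5
= 25.71 / 3.5
= 7.35 METs

7.35 METs


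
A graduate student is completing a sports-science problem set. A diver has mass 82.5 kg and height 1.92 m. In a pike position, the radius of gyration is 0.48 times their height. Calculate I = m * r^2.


r = 0.48 * 1.92 = 0.9216 m
I = m * r^2 = 82.5 * 0.849347 = 70.071 kg*m^2

70.071 kg*m^2


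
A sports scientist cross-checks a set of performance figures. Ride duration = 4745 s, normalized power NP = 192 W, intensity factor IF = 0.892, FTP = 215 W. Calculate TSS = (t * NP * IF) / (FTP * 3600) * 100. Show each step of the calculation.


Numerator = 4745 * 192 * 0.892 = 812647.68
Denominator = 215 * 3600 = 774000
TSS = 812647.68 / 774000 * 100
= 104.99

104.99 TSS


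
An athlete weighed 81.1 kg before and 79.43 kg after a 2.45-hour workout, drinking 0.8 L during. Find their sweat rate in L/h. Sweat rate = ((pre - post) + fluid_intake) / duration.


Body mass change = 1.67 kg
Total sweat loss = 1.67 + 0.8 = 2.47 L
Rate = 2.47 / 2.45 = 1.008 L/h

1.008 L/h


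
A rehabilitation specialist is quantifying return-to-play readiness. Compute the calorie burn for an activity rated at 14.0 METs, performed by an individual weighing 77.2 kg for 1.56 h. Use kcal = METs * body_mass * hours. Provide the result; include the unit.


Product of METs and mass = 14.0 * 77.2 = 1080.8
Total kcal = 1080.8 * 1.56 = 1686.05 kcal

1686.05 kcal


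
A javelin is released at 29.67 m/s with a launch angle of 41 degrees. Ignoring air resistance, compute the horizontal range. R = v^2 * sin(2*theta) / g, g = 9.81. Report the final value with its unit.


Launch speed squared = 880.3089
sin(2 * 41 deg) = 0.990268
Range = 880.3089 * 0.990268 / 9.81
= 88.863 m

88.863 m


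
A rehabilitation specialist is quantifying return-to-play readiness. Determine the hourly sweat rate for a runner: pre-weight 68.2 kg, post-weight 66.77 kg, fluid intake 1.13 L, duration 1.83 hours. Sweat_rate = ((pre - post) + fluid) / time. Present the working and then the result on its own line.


Mass lost = 68.2 - 66.77 = 1.43 kg
Add fluid consumed: 1.43 + 1.13 = 2.56 L total sweat
Sweat rate = 2.56 / 1.83 = 1.399 L/h

1.399 L/h


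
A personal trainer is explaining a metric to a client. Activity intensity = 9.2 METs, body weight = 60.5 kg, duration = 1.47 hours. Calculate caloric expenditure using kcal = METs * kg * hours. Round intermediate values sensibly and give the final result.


kcal = 9.2 * 60.5 * 1.47
= 556.6 * 1.47
= 818.2 kcal

818.2 kcal


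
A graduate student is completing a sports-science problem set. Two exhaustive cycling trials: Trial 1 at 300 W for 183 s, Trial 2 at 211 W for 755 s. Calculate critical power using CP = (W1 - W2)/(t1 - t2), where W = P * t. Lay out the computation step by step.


W1 = 300 * 183 = 54900 J
W2 = 211 * 755 = 159305 J
CP = (54900 - 159305) / (183 - 755)
= -104405 / -572
= 182.53 W

182.53 W


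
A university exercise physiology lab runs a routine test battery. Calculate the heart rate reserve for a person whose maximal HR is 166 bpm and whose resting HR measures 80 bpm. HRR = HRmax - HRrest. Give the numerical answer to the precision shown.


HRmax = 166 bpm
HRrest = 80 bpm
HRR = 166 - 80 = 86 bpm

86 bpm


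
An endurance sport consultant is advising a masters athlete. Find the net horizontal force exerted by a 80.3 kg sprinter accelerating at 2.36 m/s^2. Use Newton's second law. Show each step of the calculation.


Newton's second law: F = m * a
F = 80.3 * 2.36 = 189.51 N

189.51 N


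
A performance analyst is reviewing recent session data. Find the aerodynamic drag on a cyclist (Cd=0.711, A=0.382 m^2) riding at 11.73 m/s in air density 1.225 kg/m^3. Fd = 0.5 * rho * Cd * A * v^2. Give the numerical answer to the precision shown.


Fd = 0.5 * 1.225 * 0.711 * 0.382 * 11.73^2
= 0.5 * 1.225 * 0.711 * 0.382 * 137.5929
= 22.889 N

22.889 N


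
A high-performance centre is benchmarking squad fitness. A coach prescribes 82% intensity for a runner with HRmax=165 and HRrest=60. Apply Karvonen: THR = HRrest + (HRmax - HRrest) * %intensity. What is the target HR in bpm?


Heart rate reserve = 165 - 60 = 105
Intensity fraction = 82 / 100 = 0.82
THR = 60 + 105 * 0.82 = 146.1 bpm

146.1 bpm


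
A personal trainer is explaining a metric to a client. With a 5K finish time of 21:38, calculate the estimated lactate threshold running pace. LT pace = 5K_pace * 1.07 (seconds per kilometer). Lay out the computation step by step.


Race duration = 1298 s for 5 km
Average pace = 1298 / 5 = 259.6 s/km
LT pace = 259.6 * 1.07
= 277.77 s/km

277.77 s/km


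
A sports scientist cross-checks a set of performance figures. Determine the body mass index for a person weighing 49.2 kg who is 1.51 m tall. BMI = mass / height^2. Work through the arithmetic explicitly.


BMI = mass / height^2
= 49.2 / 1.51^2
= 49.2 / 2.2801
= 21.58 kg/m^2

21.58 kg/m^2


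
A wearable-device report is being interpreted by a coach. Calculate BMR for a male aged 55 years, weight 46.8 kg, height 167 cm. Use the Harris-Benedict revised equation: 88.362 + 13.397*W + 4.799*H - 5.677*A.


Substituting values:
W term = 13.397 * 46.8 = 626.9796
H term = 4.799 * 167 = 801.433
A term = 5.677 * 55 = 312.235
BMR = 1204.54 kcal/day

1204.54 kcal/day


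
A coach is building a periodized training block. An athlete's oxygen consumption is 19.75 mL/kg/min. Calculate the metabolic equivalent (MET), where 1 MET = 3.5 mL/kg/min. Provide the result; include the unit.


MET = VO2 / 3.5
= 19.75 / 3.5
= 5.64 METs

5.64 METs


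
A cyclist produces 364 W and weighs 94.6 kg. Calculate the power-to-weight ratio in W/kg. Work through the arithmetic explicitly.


P/W = power / mass
= 364 / 94.6
= 3.848 W/kg

3.848 W/kg


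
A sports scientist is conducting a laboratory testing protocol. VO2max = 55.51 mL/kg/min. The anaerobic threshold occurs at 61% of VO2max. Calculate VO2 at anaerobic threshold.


AT fraction = 61 / 100 = 0.61
AT VO2 = 55.51 * 0.61
= 33.86 mL/kg/min

33.86 mL/kg/min


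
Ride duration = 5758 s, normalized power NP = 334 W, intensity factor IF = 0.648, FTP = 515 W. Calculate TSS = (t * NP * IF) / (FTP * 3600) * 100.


Numerator = 5758 * 334 * 0.648 = 1246215.456
Denominator = 515 * 3600 = 1854000
TSS = 1246215.456 / 1854000 * 100
= 67.22

67.22 TSS


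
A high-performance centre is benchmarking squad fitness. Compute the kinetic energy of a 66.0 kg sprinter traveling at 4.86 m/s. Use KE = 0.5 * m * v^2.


Velocity squared = 23.6196
KE = 0.5 * 66.0 * 23.6196 = 779.45 J

779.45 J


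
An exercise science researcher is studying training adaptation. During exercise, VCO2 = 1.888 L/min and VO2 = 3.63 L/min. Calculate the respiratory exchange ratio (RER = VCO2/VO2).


RER = VCO2 / VO2
= 1.888 / 3.63
= 0.5201

0.5201


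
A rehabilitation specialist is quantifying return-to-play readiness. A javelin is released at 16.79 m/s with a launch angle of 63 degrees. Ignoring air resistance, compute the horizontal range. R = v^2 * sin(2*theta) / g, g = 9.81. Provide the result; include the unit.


Launch speed squared = 281.9041
sin(2 * 63 deg) = 0.809017
Range = 281.9041 * 0.809017 / 9.81
= 23.248 m

23.248 m


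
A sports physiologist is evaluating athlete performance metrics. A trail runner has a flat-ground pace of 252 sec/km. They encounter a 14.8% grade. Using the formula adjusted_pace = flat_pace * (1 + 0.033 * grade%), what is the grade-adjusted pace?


Grade factor = 1 + 0.033 * 14.8 = 1.4884
Adjusted = 252 * 1.4884 = 375.08 sec/km

375.08 s/km


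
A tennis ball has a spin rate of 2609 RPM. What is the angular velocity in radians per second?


Convert RPM to rad/s: multiply by 2*pi and divide by 60
omega = 2609 * 2 * pi / 60
= 273.214 rad/s

273.214 rad/s


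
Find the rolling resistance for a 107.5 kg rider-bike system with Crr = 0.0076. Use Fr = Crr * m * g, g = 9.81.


m * g = 107.5 * 9.81 = 1054.575 N
Fr = 0.0076 * 1054.575 = 8.015 N

8.015 N


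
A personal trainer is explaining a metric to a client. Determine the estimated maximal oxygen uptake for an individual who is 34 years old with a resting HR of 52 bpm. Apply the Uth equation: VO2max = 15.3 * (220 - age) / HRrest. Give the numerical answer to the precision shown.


HRmax = 220 - 34 = 186
VO2max = 15.3 * (186 / 52)
= 15.3 * 3.5769
= 54.73 mL/kg/min

54.73 mL/kg/min


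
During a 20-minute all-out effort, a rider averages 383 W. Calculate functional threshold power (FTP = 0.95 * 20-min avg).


FTP = 0.95 * 383
= 363.85 W

363.85 W


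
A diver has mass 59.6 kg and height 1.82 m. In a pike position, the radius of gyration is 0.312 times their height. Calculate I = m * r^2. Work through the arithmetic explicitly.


r = 0.312 * 1.82 = 0.56784 m
I = m * r^2 = 59.6 * 0.322442 = 19.218 kg*m^2

19.218 kg*m^2


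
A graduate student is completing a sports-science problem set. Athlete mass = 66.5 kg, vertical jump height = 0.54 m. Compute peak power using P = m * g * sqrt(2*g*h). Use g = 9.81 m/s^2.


sqrt(2 * 9.81 * 0.54) = sqrt(10.5948) = 3.254965 m/s
P = 66.5 * 9.81 * 3.254965
= 2123.43 W

2123.43 W


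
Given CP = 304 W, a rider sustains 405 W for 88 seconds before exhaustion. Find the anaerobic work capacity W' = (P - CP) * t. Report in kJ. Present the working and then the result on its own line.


Excess power = 405 - 304 = 101 W
Work above CP = 101 * 88 = 8888 J
W' = 8.888 kJ

8.888 kJ


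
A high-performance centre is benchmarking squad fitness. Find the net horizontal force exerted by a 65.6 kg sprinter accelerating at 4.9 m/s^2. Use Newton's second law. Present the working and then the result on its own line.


Newton's second law: F = m * a
F = 65.6 * 4.9 = 321.44 N

321.44 N


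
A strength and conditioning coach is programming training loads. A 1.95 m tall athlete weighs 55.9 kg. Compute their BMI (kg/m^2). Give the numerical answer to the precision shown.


height^2 = 3.8025 m^2
BMI = 55.9 / 3.8025 = 14.7 kg/m^2

14.7 kg/m^2


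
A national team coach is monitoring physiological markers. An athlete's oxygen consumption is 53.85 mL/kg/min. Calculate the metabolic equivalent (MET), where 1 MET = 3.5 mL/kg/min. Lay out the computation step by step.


MET = VO2 / 3.5
= 53.85 / 3.5
= 15.39 METs

15.39 METs


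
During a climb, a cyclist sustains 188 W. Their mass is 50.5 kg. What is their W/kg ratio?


Power-to-weight = 188 W / 50.5 kg
= 3.723 W/kg

3.723 W/kg


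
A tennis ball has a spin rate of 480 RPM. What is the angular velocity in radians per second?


Convert RPM to rad/s: multiply by 2*pi and divide by 60
omega = 480 * 2 * pi / 60
= 50.265 rad/s

50.265 rad/s


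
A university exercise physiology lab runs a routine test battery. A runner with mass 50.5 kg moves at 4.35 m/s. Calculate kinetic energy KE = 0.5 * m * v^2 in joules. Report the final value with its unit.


v^2 = 4.35^2 = 18.9225
KE = 0.5 * 50.5 * 18.9225
= 477.79 J

477.79 J


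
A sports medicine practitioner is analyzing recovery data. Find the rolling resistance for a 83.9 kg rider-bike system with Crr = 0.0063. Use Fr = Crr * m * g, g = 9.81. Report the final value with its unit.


m * g = 83.9 * 9.81 = 823.059 N
Fr = 0.0063 * 823.059 = 5.185 N

5.185 N


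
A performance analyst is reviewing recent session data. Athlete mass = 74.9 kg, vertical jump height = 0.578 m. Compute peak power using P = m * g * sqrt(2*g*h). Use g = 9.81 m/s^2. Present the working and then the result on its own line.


sqrt(2 * 9.81 * 0.578) = sqrt(11.34036) = 3.367545 m/s
P = 74.9 * 9.81 * 3.367545
= 2474.37 W

2474.37 W


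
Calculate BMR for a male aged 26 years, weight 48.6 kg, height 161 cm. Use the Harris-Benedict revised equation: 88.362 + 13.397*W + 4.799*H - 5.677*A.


Substituting values:
W term = 13.397 * 48.6 = 651.0942
H term = 4.799 * 161 = 772.639
A term = 5.677 * 26 = 147.602
BMR = 1364.49 kcal/day

1364.49 kcal/day


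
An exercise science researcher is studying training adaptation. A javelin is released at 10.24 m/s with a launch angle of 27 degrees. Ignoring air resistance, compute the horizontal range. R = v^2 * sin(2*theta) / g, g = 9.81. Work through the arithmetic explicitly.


Launch speed squared = 104.8576
sin(2 * 27 deg) = 0.809017
Range = 104.8576 * 0.809017 / 9.81
= 8.647 m

8.647 m


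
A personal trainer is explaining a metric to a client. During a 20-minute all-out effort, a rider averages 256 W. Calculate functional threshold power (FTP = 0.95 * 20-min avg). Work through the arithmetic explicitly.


FTP = 0.95 * 256
= 243.2 W

243.2 W


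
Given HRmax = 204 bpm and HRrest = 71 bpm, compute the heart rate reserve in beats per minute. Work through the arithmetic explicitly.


Heart rate reserve = maximum HR minus resting HR
HRR = 204 - 71 = 133 bpm

133 bpm


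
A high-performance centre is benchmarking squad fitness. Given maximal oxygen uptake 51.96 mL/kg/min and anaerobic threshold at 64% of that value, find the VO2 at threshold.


Percentage as decimal = 0.64
VO2 at AT = 51.96 * 0.64 = 33.25 mL/kg/min

33.25 mL/kg/min


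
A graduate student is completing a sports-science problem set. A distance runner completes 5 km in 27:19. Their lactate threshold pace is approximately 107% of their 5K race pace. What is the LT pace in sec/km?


Convert to seconds: 27 min 19 s = 1639 s
Pace per km = 1639 / 5 = 327.8 s/km
LT pace = 327.8 * 1.07 = 350.75 s/km

350.75 s/km


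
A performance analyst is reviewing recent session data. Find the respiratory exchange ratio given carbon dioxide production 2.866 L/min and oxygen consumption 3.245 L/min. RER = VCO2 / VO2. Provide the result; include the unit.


VCO2 = 2.866 L/min
VO2 = 3.245 L/min
RER = 2.866 / 3.245 = 0.8832

0.8832


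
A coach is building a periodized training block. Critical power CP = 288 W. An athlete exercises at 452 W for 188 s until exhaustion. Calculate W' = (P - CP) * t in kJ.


P - CP = 452 - 288 = 164 W
W' = 164 * 188 = 30832 J
= 30832 / 1000 = 30.832 kJ

30.832 kJ


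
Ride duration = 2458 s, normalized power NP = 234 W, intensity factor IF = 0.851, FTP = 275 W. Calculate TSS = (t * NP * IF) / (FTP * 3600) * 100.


Numerator = 2458 * 234 * 0.851 = 489471.372
Denominator = 275 * 3600 = 990000
TSS = 489471.372 / 990000 * 100
= 49.44

49.44 TSS


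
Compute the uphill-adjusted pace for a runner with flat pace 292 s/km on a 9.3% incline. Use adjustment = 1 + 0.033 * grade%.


Adjustment factor = 1 + 0.033 * 9.3 = 1.3069
Grade-adjusted pace = 292 * 1.3069 = 381.61 s/km

381.61 s/km


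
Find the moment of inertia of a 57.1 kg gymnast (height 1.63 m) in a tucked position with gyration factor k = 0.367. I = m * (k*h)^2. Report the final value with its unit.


Radius of gyration = 0.367 * 1.63 = 0.59821 m
I = 57.1 * 0.59821^2
= 57.1 * 0.357855
= 20.434 kg*m^2

20.434 kg*m^2


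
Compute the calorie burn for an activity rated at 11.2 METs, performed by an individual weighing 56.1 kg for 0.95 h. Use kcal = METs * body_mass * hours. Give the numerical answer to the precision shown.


Product of METs and mass = 11.2 * 56.1 = 628.32
Total kcal = 628.32 * 0.95 = 596.9 kcal

596.9 kcal


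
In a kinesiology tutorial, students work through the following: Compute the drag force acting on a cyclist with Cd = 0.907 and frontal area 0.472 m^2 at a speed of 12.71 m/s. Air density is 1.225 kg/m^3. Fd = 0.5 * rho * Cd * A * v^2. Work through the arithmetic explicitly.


Step 1: v^2 = 161.5441
Step 2: Fd = 0.5 * 1.225 * 0.907 * 0.472 * 161.5441
= 42.359 N

42.359 N


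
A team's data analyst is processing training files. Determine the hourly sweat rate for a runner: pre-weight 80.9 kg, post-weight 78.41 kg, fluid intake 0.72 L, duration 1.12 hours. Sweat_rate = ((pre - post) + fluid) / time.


Mass lost = 80.9 - 78.41 = 2.49 kg
Add fluid consumed: 2.49 + 0.72 = 3.21 L total sweat
Sweat rate = 3.21 / 1.12 = 2.866 L/h

2.866 L/h


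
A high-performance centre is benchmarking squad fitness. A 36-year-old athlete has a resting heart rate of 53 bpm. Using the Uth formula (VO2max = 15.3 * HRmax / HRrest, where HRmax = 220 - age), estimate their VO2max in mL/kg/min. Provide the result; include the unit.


HRmax = 220 - 36 = 184 bpm
Ratio = HRmax / HRrest = 184 / 53 = 3.4717
VO2max = 15.3 * 3.4717 = 53.12 mL/kg/min

53.12 mL/kg/min


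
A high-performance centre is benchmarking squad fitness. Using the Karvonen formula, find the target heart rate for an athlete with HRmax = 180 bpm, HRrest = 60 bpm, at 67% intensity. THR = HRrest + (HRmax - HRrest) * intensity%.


HRR = 180 - 60 = 120
THR = 60 + 120 * 0.67
= 60 + 80.4
= 140.4 bpm

140.4 bpm


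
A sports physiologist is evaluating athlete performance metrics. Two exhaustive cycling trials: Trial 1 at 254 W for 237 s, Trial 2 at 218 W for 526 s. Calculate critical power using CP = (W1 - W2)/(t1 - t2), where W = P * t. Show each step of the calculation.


W1 = 254 * 237 = 60198 J
W2 = 218 * 526 = 114668 J
CP = (60198 - 114668) / (237 - 526)
= -54470 / -289
= 188.48 W

188.48 W


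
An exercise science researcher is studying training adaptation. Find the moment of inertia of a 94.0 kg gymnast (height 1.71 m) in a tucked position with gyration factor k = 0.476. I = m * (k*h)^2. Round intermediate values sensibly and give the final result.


Radius of gyration = 0.476 * 1.71 = 0.81396 m
I = 94.0 * 0.81396^2
= 94.0 * 0.662531
= 62.278 kg*m^2

62.278 kg*m^2


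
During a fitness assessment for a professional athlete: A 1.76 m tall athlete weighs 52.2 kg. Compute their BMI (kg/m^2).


height^2 = 3.0976 m^2
BMI = 52.2 / 3.0976 = 16.85 kg/m^2

16.85 kg/m^2


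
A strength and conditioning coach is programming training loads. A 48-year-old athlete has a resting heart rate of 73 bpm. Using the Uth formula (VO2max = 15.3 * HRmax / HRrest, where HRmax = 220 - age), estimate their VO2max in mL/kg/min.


HRmax = 220 - 48 = 172 bpm
Ratio = HRmax / HRrest = 172 / 73 = 2.3562
VO2max = 15.3 * 2.3562 = 36.05 mL/kg/min

36.05 mL/kg/min


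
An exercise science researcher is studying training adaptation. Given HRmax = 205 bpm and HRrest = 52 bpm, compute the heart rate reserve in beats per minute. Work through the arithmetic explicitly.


Heart rate reserve = maximum HR minus resting HR
HRR = 205 - 52 = 153 bpm

153 bpm


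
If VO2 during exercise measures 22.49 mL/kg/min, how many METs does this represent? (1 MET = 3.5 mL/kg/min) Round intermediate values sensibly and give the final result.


METs = VO2 / 3.5 = 22.49 / 3.5 = 6.43

6.43 METs


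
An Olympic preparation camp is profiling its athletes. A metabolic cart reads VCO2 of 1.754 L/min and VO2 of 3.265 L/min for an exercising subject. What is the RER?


RER = VCO2 / VO2 = 1.754 / 3.265 = 0.5372

0.5372


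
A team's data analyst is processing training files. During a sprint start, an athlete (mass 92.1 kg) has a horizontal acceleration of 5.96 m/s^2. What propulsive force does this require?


Propulsive force = mass * acceleration
= 92.1 kg * 5.96 m/s^2
= 548.92 N

548.92 N


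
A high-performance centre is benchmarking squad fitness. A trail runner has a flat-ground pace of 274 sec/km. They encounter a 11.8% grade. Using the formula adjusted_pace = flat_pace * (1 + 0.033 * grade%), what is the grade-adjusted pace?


Grade factor = 1 + 0.033 * 11.8 = 1.3894
Adjusted = 274 * 1.3894 = 380.7 sec/km

380.7 s/km


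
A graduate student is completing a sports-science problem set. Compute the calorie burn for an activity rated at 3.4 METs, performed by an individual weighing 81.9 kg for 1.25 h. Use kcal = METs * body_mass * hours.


Product of METs and mass = 3.4 * 81.9 = 278.46
Total kcal = 278.46 * 1.25 = 348.08 kcal

348.08 kcal


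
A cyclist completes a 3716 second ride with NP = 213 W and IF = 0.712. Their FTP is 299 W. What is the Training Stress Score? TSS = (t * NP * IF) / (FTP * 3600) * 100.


t * NP * IF = 3716 * 213 * 0.712 = 563553.696
FTP * 3600 = 1076400
TSS = (563553.696 / 1076400) * 100 = 52.36

52.36 TSS


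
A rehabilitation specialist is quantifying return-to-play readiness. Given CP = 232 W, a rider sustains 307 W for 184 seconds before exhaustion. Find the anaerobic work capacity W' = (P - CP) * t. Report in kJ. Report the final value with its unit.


Excess power = 307 - 232 = 75 W
Work above CP = 75 * 184 = 13800 J
W' = 13.8 kJ

13.8 kJ


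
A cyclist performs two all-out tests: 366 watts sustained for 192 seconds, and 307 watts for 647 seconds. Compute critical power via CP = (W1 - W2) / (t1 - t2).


W1 = P1 * t1 = 366 * 192 = 70272 J
W2 = P2 * t2 = 307 * 647 = 198629 J
CP = (70272 - 198629) / (192 - 647)
= 282.1 W

282.1 W


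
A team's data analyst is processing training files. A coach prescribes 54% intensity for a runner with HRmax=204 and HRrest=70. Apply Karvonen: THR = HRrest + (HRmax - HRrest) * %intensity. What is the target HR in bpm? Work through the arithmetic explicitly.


Heart rate reserve = 204 - 70 = 134
Intensity fraction = 54 / 100 = 0.54
THR = 70 + 134 * 0.54 = 142.36 bpm

142.36 bpm


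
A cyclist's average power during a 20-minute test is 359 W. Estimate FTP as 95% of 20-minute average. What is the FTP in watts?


FTP = 20-min power * 0.95
= 359 * 0.95
= 341.05 W

341.05 W


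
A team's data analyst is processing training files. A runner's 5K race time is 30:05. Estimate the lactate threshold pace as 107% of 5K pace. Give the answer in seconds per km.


Total race time = 30*60 + 5 = 1805 seconds
5K pace = 1805 / 5 = 361.0 sec/km
LT pace = 361.0 * 1.07 = 386.27 sec/km

386.27 s/km


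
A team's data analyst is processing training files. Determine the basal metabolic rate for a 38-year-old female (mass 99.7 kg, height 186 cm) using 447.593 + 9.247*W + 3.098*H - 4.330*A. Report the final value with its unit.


BMR = 447.593 + 9.247*99.7 + 3.098*186 - 4.330*38
= 1781.21 kcal/day

1781.21 kcal/day


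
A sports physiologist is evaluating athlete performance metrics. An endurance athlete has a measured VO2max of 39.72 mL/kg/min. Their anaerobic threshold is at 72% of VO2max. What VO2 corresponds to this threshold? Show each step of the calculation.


Anaerobic threshold VO2 = VO2max * 72%
= 39.72 * 0.72
= 28.6 mL/kg/min

28.6 mL/kg/min


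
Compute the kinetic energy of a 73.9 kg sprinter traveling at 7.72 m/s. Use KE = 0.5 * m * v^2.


Velocity squared = 59.5984
KE = 0.5 * 73.9 * 59.5984 = 2202.16 J

2202.16 J


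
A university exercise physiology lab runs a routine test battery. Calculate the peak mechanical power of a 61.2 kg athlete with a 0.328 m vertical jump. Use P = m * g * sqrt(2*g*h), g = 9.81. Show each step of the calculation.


First, sqrt(2gh) = sqrt(2 * 9.81 * 0.328)
= sqrt(6.43536) = 2.536801 m/s
Power = 61.2 * 9.81 * 2.536801 = 1523.02 W

1523.02 W


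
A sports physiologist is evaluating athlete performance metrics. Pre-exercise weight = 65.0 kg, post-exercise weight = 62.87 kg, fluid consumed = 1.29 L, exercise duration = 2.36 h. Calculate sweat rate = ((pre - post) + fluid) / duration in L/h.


Weight loss = 65.0 - 62.87 = 2.13 kg (approx L)
Total sweat = 2.13 + 1.29 = 3.42 L
Sweat rate = 3.42 / 2.36 = 1.449 L/h

1.449 L/h


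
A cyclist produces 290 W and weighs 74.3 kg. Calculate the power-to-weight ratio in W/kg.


P/W = power / mass
= 290 / 74.3
= 3.903 W/kg

3.903 W/kg


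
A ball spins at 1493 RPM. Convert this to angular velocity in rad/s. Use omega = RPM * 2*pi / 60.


omega = 1493 * 2 * pi / 60
= 1493 * 6.28318531 / 60
= 9380.796 / 60
= 156.347 rad/s

156.347 rad/s


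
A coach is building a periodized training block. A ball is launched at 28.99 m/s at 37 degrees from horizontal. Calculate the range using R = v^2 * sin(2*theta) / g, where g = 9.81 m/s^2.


sin(2 * 37) = sin(74) = 0.961262
v^2 = 28.99^2 = 840.4201
R = 840.4201 * 0.961262 / 9.81
= 82.351 m

82.351 m


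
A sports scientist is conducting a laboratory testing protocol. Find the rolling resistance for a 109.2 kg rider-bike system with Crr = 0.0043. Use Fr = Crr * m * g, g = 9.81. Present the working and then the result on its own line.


m * g = 109.2 * 9.81 = 1071.252 N
Fr = 0.0043 * 1071.252 = 4.606 N

4.606 N


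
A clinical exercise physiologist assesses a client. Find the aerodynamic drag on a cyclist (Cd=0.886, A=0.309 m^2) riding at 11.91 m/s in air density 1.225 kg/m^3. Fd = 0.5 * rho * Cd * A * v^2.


Fd = 0.5 * 1.225 * 0.886 * 0.309 * 11.91^2
= 0.5 * 1.225 * 0.886 * 0.309 * 141.8481
= 23.786 N

23.786 N


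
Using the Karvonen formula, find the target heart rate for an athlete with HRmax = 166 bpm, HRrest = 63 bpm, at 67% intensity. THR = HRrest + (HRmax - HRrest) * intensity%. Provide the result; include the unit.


HRR = 166 - 63 = 103
THR = 63 + 103 * 0.67
= 63 + 69.01
= 132.01 bpm

132.01 bpm


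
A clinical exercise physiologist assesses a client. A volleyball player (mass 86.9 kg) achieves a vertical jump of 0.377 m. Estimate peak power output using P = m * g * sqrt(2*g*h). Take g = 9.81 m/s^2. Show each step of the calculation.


2 * g * h = 2 * 9.81 * 0.377 = 7.39674
sqrt(7.39674) = 2.719695 m/s
P = 86.9 * 9.81 * 2.719695 = 2318.51 W

2318.51 W


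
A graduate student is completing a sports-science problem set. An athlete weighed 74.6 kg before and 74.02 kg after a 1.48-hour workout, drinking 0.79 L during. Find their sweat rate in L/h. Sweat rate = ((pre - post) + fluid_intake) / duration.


Body mass change = 0.58 kg
Total sweat loss = 0.58 + 0.79 = 1.37 L
Rate = 1.37 / 1.48 = 0.926 L/h

0.926 L/h


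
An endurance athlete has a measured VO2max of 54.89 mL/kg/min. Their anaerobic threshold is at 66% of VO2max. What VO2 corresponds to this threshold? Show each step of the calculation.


Anaerobic threshold VO2 = VO2max * 66%
= 54.89 * 0.66
= 36.23 mL/kg/min

36.23 mL/kg/min


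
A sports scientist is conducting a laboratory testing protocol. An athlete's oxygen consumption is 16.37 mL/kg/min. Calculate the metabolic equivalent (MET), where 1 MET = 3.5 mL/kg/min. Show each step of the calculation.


MET = VO2 / 3.5
= 16.37 / 3.5
= 4.68 METs

4.68 METs


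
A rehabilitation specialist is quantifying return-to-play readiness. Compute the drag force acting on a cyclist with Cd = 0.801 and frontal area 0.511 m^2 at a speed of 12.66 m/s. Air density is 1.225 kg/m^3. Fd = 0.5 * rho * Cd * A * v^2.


Step 1: v^2 = 160.2756
Step 2: Fd = 0.5 * 1.225 * 0.801 * 0.511 * 160.2756
= 40.182 N

40.182 N


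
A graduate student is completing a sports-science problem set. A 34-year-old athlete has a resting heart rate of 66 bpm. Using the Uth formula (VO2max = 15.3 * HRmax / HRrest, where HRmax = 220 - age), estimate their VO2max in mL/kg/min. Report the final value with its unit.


HRmax = 220 - 34 = 186 bpm
Ratio = HRmax / HRrest = 186 / 66 = 2.8182
VO2max = 15.3 * 2.8182 = 43.12 mL/kg/min

43.12 mL/kg/min
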